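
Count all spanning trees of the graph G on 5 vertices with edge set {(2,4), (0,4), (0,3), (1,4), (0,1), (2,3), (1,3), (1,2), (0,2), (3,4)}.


By Kirchhoff's matrix tree theorem, the number of spanning trees equals
the determinant of any cofactor of the Laplacian matrix L.
G has 5 vertices and 10 edges.
Computing the (4 x 4) cofactor determinant gives 125.

125


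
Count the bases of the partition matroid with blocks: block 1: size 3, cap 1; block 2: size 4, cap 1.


A basis picks exactly ci elements from block i.
Number of bases = product of C(|Si|, ci).
= C(3,1) * C(4,1)
= 3 * 4
= 12.

12


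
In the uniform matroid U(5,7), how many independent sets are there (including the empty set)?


Independent sets of U(5,7) are all subsets of size <= 5.
Count = C(7,0) + C(7,1) + C(7,2) + C(7,3) + C(7,4) + C(7,5)
     = 1 + 7 + 21 + 35 + 35 + 21
     = 120.

120


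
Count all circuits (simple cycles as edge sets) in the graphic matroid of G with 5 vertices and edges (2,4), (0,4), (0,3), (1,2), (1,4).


A circuit in a graphic matroid = edge set of a simple cycle.
G has 5 vertices and 5 edges.
Enumerating all minimal edge subsets forming cycles...
Total circuits found: 1.

1


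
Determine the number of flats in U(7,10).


Flats of U(7,10): every subset of size < 7 is a flat, plus E itself.
Count = (10 choose 0) + (10 choose 1) + (10 choose 2) + (10 choose 3) + (10 choose 4) + (10 choose 5) + (10 choose 6) + 1
     = 1 + 10 + 45 + 120 + 210 + 252 + 210 + 1
     = 849.

849


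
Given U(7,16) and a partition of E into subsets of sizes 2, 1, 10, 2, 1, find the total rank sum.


r(Ai) = min(|Ai|, 7) for each part.
Sum = min(2,7) + min(1,7) + min(10,7) + min(2,7) + min(1,7)
    = 2 + 1 + 7 + 2 + 1
    = 13.

13


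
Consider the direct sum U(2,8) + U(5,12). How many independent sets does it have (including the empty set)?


For a direct sum, |I(M1+M2)| = |I(M1)| * |I(M2)|.
|I(U(2,8))| = sum C(8,k) for k=0..2 = 37.
|I(U(5,12))| = sum C(12,k) for k=0..5 = 1586.
Total = 37 * 1586 = 58682.

58682


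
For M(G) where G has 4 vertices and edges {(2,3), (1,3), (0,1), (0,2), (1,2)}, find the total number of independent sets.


An independent set in a graphic matroid is an acyclic edge subset.
G has 4 vertices and 5 edges.
Enumerate all 2^5 = 32 subsets, checking for acyclicity.
Total independent sets = 24.

24


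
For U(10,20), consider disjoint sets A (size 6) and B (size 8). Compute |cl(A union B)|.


|A union B| = 6 + 8 = 14 (disjoint).
In U(10,20), cl(S) = S if |S| < 10, else cl(S) = E.
Since 14 >= 10, cl(A union B) = E.
|cl(A union B)| = 20.

20


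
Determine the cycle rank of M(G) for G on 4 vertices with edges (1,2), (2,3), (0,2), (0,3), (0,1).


Cycle rank (nullity) = |E| - r(M) = |E| - (|V| - c).
|E| = 5, |V| = 4, c = 1.
Nullity = 5 - (4 - 1) = 5 - 3 = 2.

2


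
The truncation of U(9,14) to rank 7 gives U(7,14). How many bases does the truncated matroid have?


Truncating U(9,14) to rank 7 gives U(7,14).
Bases of U(7,14) are all 7-element subsets of 14 elements.
Number of bases = (14 choose 7) = 3432.

3432


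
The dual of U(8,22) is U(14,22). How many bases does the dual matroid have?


The dual of U(r,n) is U(n-r, n) = U(14,22).
Bases of U(14,22) are all (14)-element subsets.
|B(M*)| = (22 choose 14) = 319770.

319770


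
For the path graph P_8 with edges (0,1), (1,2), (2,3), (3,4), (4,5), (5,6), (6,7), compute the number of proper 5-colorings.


P(P_8, k) = k * (k-1)^(7).
P(5) = 5 * 4^7 = 5 * 16384 = 81920.

81920


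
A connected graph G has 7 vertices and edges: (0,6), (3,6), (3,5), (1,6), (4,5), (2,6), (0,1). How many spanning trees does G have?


By Kirchhoff's matrix tree theorem, the number of spanning trees equals
the determinant of any cofactor of the Laplacian matrix L.
G has 7 vertices and 7 edges.
Computing the (6 x 6) cofactor determinant gives 3.

3


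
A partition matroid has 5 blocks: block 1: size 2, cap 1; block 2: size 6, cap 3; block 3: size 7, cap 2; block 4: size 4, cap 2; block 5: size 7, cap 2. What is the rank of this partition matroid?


Rank of a partition matroid = sum of min(|Si|, ci) for each block.
= min(2,1) + min(6,3) + min(7,2) + min(4,2) + min(7,2)
= 1 + 3 + 2 + 2 + 2
= 10.

10


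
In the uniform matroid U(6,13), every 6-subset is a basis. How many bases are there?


Bases of U(6,13) are all 6-element subsets of the 13-element ground set.
Number of bases = C(13,6).
C(13,6) = 13! / (6! * 7!) = 1716.

1716


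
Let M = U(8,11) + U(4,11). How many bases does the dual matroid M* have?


(M1+M2)* = M1* + M2*.
M1* = U(3,11), bases: C(11,3) = 165.
M2* = U(7,11), bases: C(11,7) = 330.
|B(M*)| = 165 * 330 = 54450.

54450


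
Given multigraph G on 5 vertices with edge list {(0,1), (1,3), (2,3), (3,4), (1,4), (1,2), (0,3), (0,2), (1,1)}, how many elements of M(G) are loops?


In a graphic matroid, a loop is a self-loop edge (u,u) with rank 0.
Examining all 9 edges for self-loops...
Self-loops found: (1,1)
Number of loops = 1.

1


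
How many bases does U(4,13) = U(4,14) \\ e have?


Deleting e from U(4,14) gives U(4,13) since n > r.
Bases of U(4,13) = C(13,4) = (13 * 12 * 11 * 10) / (1 * 2 * 3 * 4) = 715.

715


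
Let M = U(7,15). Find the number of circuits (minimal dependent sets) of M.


In U(7,15), circuits are the (8)-element subsets.
Any set of 8 elements is dependent, and removing any one element gives
an independent set of size 7, so it is a minimal dependent set.
Number of circuits = C(15,8) = 6435.

6435


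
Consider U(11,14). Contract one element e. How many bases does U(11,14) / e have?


Contracting e from U(11,14) gives U(10,13).
Bases of U(10,13) = C(13,10) = 13! / (10! * 3!) = 286.

286


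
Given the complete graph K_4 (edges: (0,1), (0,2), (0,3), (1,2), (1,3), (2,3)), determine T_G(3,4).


T(K_4; x,y) = x^3 + 3x^2 + 4xy + 2x + y^3 + 3y^2 + 2y.
Substituting x=3, y=4:
= 27 + 27 + 48 + 6 + 64 + 48 + 8
= 228.

228


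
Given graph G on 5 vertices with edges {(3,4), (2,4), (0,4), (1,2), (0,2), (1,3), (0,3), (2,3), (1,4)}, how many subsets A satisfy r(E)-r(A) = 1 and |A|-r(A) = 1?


R(x,y) = sum over A in 2^E of x^(r(E)-r(A)) * y^(|A|-r(A)).
G has 5 vertices, 9 edges. r(E) = 4.
Enumerate all 2^9 = 512 subsets.
Count subsets with r(E)-r(A)=1 and |A|-r(A)=1: 51.

51


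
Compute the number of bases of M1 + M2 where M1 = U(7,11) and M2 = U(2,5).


Bases of a direct sum M1 + M2: |B| = |B(M1)| * |B(M2)|.
|B(U(7,11))| = C(11,7) = 330.
|B(U(2,5))| = C(5,2) = 10.
Total bases = 330 * 10 = 3300.

3300


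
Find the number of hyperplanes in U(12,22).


Hyperplanes of U(12,22) are flats of rank 11.
In a uniform matroid, these are exactly the (11)-element subsets.
Count = (22 choose 11) = 705432.

705432


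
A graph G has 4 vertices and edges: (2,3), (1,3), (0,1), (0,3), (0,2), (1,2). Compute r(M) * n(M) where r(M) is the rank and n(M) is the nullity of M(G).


r(M) = |V| - c = 4 - 1 = 3.
nullity = |E| - r(M) = 6 - 3 = 3.
Product = 3 * 3 = 9.

9


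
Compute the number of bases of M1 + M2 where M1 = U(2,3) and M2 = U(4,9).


Bases of a direct sum M1 + M2: |B| = |B(M1)| * |B(M2)|.
|B(U(2,3))| = C(3,2) = 3.
|B(U(4,9))| = C(9,4) = 126.
Total bases = 3 * 126 = 378.

378


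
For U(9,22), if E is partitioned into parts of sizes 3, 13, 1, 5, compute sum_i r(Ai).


r(Ai) = min(|Ai|, 9) for each part.
Sum = min(3,9) + min(13,9) + min(1,9) + min(5,9)
    = 3 + 9 + 1 + 5
    = 18.

18


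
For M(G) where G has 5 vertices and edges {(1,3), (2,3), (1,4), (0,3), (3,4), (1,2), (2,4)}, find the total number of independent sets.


An independent set in a graphic matroid is an acyclic edge subset.
G has 5 vertices and 7 edges.
Enumerate all 2^7 = 128 subsets, checking for acyclicity.
Total independent sets = 76.

76


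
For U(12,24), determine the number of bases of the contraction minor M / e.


Contracting e from U(12,24) gives U(11,23).
Bases of U(11,23) = (23 choose 11) = 1352078.

1352078


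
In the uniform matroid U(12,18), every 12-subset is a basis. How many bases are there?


Bases of U(12,18) are all 12-element subsets of the 18-element ground set.
Number of bases = C(18,12).
C(18,12) = 18! / (12! * 6!) = 18564.

18564


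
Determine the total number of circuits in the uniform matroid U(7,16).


In U(7,16), circuits are the (8)-element subsets.
Any set of 8 elements is dependent, and removing any one element gives
an independent set of size 7, so it is a minimal dependent set.
Number of circuits = (16 choose 8) = 12870.

12870


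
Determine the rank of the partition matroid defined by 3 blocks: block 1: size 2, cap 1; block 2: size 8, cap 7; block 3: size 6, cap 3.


Rank of a partition matroid = sum of min(|Si|, ci) for each block.
= min(2,1) + min(8,7) + min(6,3)
= 1 + 7 + 3
= 11.

11


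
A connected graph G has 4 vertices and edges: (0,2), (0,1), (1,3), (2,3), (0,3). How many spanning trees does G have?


By Kirchhoff's matrix tree theorem, the number of spanning trees equals
the determinant of any cofactor of the Laplacian matrix L.
G has 4 vertices and 5 edges.
Computing the (3 x 3) cofactor determinant gives 8.

8


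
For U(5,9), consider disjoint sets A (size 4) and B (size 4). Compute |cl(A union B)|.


|A union B| = 4 + 4 = 8 (disjoint).
In U(5,9), cl(S) = S if |S| < 5, else cl(S) = E.
Since 8 >= 5, cl(A union B) = E.
|cl(A union B)| = 9.

9


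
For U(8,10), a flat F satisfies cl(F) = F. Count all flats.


Flats of U(8,10): every subset of size < 8 is a flat, plus E itself.
Count = (10 choose 0) + (10 choose 1) + (10 choose 2) + (10 choose 3) + (10 choose 4) + (10 choose 5) + (10 choose 6) + (10 choose 7) + 1
     = 1 + 10 + 45 + 120 + 210 + 252 + 210 + 120 + 1
     = 969.

969


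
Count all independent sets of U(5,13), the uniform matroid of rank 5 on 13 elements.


Independent sets of U(5,13) are all subsets of size <= 5.
Count = C(13,0) + C(13,1) + C(13,2) + C(13,3) + C(13,4) + C(13,5)
     = 1 + 13 + 78 + 286 + 715 + 1287
     = 2380.

2380


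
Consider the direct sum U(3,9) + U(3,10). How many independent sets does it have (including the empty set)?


For a direct sum, |I(M1+M2)| = |I(M1)| * |I(M2)|.
|I(U(3,9))| = sum C(9,k) for k=0..3 = 130.
|I(U(3,10))| = sum C(10,k) for k=0..3 = 176.
Total = 130 * 176 = 22880.

22880


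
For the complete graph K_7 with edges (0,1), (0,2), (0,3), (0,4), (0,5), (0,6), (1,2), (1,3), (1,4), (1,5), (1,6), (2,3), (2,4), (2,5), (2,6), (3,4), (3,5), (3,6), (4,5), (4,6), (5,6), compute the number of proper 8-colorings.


P(K_7, k) = k(k-1)(k-2)...(k-6).
P(8) = (8) * (7) * (6) * (5) * (4) * (3) * (2) = 40320.

40320


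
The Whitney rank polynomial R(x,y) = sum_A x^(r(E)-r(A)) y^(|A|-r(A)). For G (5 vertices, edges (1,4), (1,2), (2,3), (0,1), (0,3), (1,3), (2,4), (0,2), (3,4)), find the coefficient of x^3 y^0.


R(x,y) = sum over A in 2^E of x^(r(E)-r(A)) * y^(|A|-r(A)).
G has 5 vertices, 9 edges. r(E) = 4.
Enumerate all 2^9 = 512 subsets.
Count subsets with r(E)-r(A)=3 and |A|-r(A)=0: 9.

9


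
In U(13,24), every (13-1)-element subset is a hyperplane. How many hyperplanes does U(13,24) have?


Hyperplanes of U(13,24) are flats of rank 12.
In a uniform matroid, these are exactly the (12)-element subsets.
Count = C(24,12) = 2704156.

2704156


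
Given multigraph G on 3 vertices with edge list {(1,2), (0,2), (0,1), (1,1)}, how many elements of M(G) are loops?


In a graphic matroid, a loop is a self-loop edge (u,u) with rank 0.
Examining all 4 edges for self-loops...
Self-loops found: (1,1)
Number of loops = 1.

1


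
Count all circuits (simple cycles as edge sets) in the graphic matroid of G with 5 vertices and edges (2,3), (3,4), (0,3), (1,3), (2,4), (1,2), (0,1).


A circuit in a graphic matroid = edge set of a simple cycle.
G has 5 vertices and 7 edges.
Enumerating all minimal edge subsets forming cycles...
Total circuits found: 6.

6


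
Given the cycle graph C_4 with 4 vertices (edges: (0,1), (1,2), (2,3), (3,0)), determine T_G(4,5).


T(C_4; x,y) = x + x^2 + ... + x^(3) + y.
T(4,5) = 4^1 + 4^2 + 4^3 + 5
= 4 + 16 + 64 + 5
= 89.

89


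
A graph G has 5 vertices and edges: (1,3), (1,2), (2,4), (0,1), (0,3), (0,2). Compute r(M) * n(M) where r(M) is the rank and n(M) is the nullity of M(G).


r(M) = |V| - c = 5 - 1 = 4.
nullity = |E| - r(M) = 6 - 4 = 2.
Product = 4 * 2 = 8.

8


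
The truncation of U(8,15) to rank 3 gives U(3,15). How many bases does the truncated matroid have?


Truncating U(8,15) to rank 3 gives U(3,15).
Bases of U(3,15) are all 3-element subsets of 15 elements.
Number of bases = (15 choose 3) = 455.

455


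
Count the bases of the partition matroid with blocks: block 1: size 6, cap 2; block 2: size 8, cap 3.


A basis picks exactly ci elements from block i.
Number of bases = product of C(|Si|, ci).
= C(6,2) * C(8,3)
= 15 * 56
= 840.

840


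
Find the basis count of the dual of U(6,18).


The dual of U(r,n) is U(n-r, n) = U(12,18).
Bases of U(12,18) are all (12)-element subsets.
|B(M*)| = (18 choose 12) = 18564.

18564


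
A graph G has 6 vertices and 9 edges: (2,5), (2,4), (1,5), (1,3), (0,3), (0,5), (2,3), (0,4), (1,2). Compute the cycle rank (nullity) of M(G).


Cycle rank (nullity) = |E| - r(M) = |E| - (|V| - c).
|E| = 9, |V| = 6, c = 1.
Nullity = 9 - (6 - 1) = 9 - 5 = 4.

4


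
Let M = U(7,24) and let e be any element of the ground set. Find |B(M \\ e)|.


Deleting e from U(7,24) gives U(7,23) since n > r.
Bases of U(7,23) = C(23,7) = 245157.

245157


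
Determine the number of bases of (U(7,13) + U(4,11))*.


(M1+M2)* = M1* + M2*.
M1* = U(6,13), bases: C(13,6) = 1716.
M2* = U(7,11), bases: C(11,7) = 330.
|B(M*)| = 1716 * 330 = 566280.

566280


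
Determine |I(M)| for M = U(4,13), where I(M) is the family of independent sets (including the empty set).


Independent sets of U(4,13) are all subsets of size <= 4.
Count = C(13,0) + C(13,1) + C(13,2) + C(13,3) + C(13,4)
     = 1 + 13 + 78 + 286 + 715
     = 1093.

1093


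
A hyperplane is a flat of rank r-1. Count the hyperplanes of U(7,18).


Hyperplanes of U(7,18) are flats of rank 6.
In a uniform matroid, these are exactly the (6)-element subsets.
Count = C(18,6) = 18! / (6! * 12!) = 18564.

18564


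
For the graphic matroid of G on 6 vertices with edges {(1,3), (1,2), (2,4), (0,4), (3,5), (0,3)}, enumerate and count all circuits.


A circuit in a graphic matroid = edge set of a simple cycle.
G has 6 vertices and 6 edges.
Enumerating all minimal edge subsets forming cycles...
Total circuits found: 1.

1


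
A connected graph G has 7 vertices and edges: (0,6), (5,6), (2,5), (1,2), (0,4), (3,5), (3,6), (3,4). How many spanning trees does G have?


By Kirchhoff's matrix tree theorem, the number of spanning trees equals
the determinant of any cofactor of the Laplacian matrix L.
G has 7 vertices and 8 edges.
Computing the (6 x 6) cofactor determinant gives 11.

11


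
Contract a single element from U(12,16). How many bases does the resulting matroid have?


Contracting e from U(12,16) gives U(11,15).
Bases of U(11,15) = (15 choose 11) = 1365.

1365


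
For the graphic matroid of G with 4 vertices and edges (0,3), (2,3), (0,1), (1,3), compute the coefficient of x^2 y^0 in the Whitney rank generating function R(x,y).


R(x,y) = sum over A in 2^E of x^(r(E)-r(A)) * y^(|A|-r(A)).
G has 4 vertices, 4 edges. r(E) = 3.
Enumerate all 2^4 = 16 subsets.
Count subsets with r(E)-r(A)=2 and |A|-r(A)=0: 4.

4


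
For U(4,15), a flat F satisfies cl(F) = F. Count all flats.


Flats of U(4,15): every subset of size < 4 is a flat, plus E itself.
Count = (15 choose 0) + (15 choose 1) + (15 choose 2) + (15 choose 3) + 1
     = 1 + 15 + 105 + 455 + 1
     = 577.

577


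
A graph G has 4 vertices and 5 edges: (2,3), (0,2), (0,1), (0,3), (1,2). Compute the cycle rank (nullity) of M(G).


Cycle rank (nullity) = |E| - r(M) = |E| - (|V| - c).
|E| = 5, |V| = 4, c = 1.
Nullity = 5 - (4 - 1) = 5 - 3 = 2.

2


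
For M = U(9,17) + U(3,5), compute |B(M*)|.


(M1+M2)* = M1* + M2*.
M1* = U(8,17), bases: C(17,8) = 24310.
M2* = U(2,5), bases: C(5,2) = 10.
|B(M*)| = 24310 * 10 = 243100.

243100


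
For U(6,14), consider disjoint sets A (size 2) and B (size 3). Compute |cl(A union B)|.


|A union B| = 2 + 3 = 5 (disjoint).
In U(6,14), cl(S) = S if |S| < 6, else cl(S) = E.
Since 5 < 6, cl(A union B) = A union B.
|cl(A union B)| = 5.

5


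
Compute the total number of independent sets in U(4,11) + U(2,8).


For a direct sum, |I(M1+M2)| = |I(M1)| * |I(M2)|.
|I(U(4,11))| = sum C(11,k) for k=0..4 = 562.
|I(U(2,8))| = sum C(8,k) for k=0..2 = 37.
Total = 562 * 37 = 20794.

20794


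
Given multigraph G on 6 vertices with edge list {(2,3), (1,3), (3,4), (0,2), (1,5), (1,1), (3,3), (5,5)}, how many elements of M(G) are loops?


In a graphic matroid, a loop is a self-loop edge (u,u) with rank 0.
Examining all 8 edges for self-loops...
Self-loops found: (1,1), (3,3), (5,5)
Number of loops = 3.

3


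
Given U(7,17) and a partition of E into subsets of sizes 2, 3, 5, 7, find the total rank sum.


r(Ai) = min(|Ai|, 7) for each part.
Sum = min(2,7) + min(3,7) + min(5,7) + min(7,7)
    = 2 + 3 + 5 + 7
    = 17.

17


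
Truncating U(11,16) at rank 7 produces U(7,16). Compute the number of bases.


Truncating U(11,16) to rank 7 gives U(7,16).
Bases of U(7,16) are all 7-element subsets of 16 elements.
Number of bases = (16 choose 7) = 11440.

11440


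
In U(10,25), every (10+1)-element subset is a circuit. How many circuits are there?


In U(10,25), circuits are the (11)-element subsets.
Any set of 11 elements is dependent, and removing any one element gives
an independent set of size 10, so it is a minimal dependent set.
Number of circuits = C(25,11) = 4457400.

4457400


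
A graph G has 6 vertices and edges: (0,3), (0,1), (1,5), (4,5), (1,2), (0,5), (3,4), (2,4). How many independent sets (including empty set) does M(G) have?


An independent set in a graphic matroid is an acyclic edge subset.
G has 6 vertices and 8 edges.
Enumerate all 2^8 = 256 subsets, checking for acyclicity.
Total independent sets = 190.

190


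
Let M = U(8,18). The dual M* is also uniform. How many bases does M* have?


The dual of U(r,n) is U(n-r, n) = U(10,18).
Bases of U(10,18) are all (10)-element subsets.
|B(M*)| = (18 choose 10) = 43758.

43758


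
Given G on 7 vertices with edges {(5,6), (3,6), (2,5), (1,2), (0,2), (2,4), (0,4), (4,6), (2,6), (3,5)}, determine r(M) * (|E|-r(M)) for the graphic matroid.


r(M) = |V| - c = 7 - 1 = 6.
nullity = |E| - r(M) = 10 - 6 = 4.
Product = 6 * 4 = 24.

24


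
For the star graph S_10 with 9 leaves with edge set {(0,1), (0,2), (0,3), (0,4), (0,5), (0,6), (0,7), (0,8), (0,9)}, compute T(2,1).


A star on 10 vertices is a tree with 9 edges.
T(x,y) = x^(9) for any tree.
T(2,1) = 2^9 = 512.

512


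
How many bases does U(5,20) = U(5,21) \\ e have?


Deleting e from U(5,21) gives U(5,20) since n > r.
Bases of U(5,20) = C(20,5) = 20! / (5! * 15!) = 15504.

15504


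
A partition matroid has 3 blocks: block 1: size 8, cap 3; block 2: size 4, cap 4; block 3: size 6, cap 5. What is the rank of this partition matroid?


Rank of a partition matroid = sum of min(|Si|, ci) for each block.
= min(8,3) + min(4,4) + min(6,5)
= 3 + 4 + 5
= 12.

12


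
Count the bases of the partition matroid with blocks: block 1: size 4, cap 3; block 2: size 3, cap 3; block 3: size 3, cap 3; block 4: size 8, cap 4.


A basis picks exactly ci elements from block i.
Number of bases = product of C(|Si|, ci).
= C(4,3) * C(3,3) * C(3,3) * C(8,4)
= 4 * 1 * 1 * 70
= 280.

280


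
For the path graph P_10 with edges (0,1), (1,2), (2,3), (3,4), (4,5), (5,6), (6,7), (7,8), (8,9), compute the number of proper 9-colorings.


P(P_10, k) = k * (k-1)^(9).
P(9) = 9 * 8^9 = 9 * 134217728 = 1207959552.

1207959552


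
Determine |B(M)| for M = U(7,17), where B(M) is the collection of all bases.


Bases of U(7,17) are all 7-element subsets of the 17-element ground set.
Number of bases = C(17,7).
(17 choose 7) = 19448.

19448


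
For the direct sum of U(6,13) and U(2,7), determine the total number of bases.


Bases of a direct sum M1 + M2: |B| = |B(M1)| * |B(M2)|.
|B(U(6,13))| = C(13,6) = 1716.
|B(U(2,7))| = C(7,2) = 21.
Total bases = 1716 * 21 = 36036.

36036


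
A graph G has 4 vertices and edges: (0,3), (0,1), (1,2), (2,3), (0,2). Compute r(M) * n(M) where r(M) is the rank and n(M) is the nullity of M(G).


r(M) = |V| - c = 4 - 1 = 3.
nullity = |E| - r(M) = 5 - 3 = 2.
Product = 3 * 2 = 6.

6


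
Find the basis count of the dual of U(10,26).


The dual of U(r,n) is U(n-r, n) = U(16,26).
Bases of U(16,26) are all (16)-element subsets.
|B(M*)| = C(26,16) = 5311735.

5311735


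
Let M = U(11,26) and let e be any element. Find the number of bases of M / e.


Contracting e from U(11,26) gives U(10,25).
Bases of U(10,25) = C(25,10) = 25! / (10! * 15!) = 3268760.

3268760


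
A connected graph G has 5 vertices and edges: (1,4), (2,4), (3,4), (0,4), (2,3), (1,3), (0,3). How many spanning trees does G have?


By Kirchhoff's matrix tree theorem, the number of spanning trees equals
the determinant of any cofactor of the Laplacian matrix L.
G has 5 vertices and 7 edges.
Computing the (4 x 4) cofactor determinant gives 20.

20


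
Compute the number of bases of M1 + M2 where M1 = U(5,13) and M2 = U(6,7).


Bases of a direct sum M1 + M2: |B| = |B(M1)| * |B(M2)|.
|B(U(5,13))| = C(13,5) = 1287.
|B(U(6,7))| = C(7,6) = 7.
Total bases = 1287 * 7 = 9009.

9009


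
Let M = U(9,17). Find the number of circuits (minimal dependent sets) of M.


In U(9,17), circuits are the (10)-element subsets.
Any set of 10 elements is dependent, and removing any one element gives
an independent set of size 9, so it is a minimal dependent set.
Number of circuits = C(17,10) = 19448.

19448


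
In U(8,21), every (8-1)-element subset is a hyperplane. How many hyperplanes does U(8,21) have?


Hyperplanes of U(8,21) are flats of rank 7.
In a uniform matroid, these are exactly the (7)-element subsets.
Count = C(21,7) = 116280.

116280


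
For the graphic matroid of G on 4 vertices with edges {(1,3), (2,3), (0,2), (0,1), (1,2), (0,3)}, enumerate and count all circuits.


A circuit in a graphic matroid = edge set of a simple cycle.
G has 4 vertices and 6 edges.
Enumerating all minimal edge subsets forming cycles...
Total circuits found: 7.

7


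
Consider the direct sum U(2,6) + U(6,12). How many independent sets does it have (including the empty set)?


For a direct sum, |I(M1+M2)| = |I(M1)| * |I(M2)|.
|I(U(2,6))| = sum C(6,k) for k=0..2 = 22.
|I(U(6,12))| = sum C(12,k) for k=0..6 = 2510.
Total = 22 * 2510 = 55220.

55220


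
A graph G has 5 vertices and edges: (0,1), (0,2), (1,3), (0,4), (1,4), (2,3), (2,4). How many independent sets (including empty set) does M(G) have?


An independent set in a graphic matroid is an acyclic edge subset.
G has 5 vertices and 7 edges.
Enumerate all 2^7 = 128 subsets, checking for acyclicity.
Total independent sets = 86.

86


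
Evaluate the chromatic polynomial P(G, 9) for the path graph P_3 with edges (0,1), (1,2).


P(P_3, k) = k * (k-1)^(2).
P(9) = 9 * 8^2 = 9 * 64 = 576.

576


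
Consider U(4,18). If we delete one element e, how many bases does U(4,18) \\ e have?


Deleting e from U(4,18) gives U(4,17) since n > r.
Bases of U(4,17) = C(17,4) = 17! / (4! * 13!) = 2380.

2380


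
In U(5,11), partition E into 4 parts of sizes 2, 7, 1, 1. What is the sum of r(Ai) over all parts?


r(Ai) = min(|Ai|, 5) for each part.
Sum = min(2,5) + min(7,5) + min(1,5) + min(1,5)
    = 2 + 5 + 1 + 1
    = 9.

9


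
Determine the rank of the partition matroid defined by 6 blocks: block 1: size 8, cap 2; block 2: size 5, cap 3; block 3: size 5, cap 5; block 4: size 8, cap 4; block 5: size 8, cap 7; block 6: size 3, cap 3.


Rank of a partition matroid = sum of min(|Si|, ci) for each block.
= min(8,2) + min(5,3) + min(5,5) + min(8,4) + min(8,7) + min(3,3)
= 2 + 3 + 5 + 4 + 7 + 3
= 24.

24


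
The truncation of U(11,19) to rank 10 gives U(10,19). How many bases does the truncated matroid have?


Truncating U(11,19) to rank 10 gives U(10,19).
Bases of U(10,19) are all 10-element subsets of 19 elements.
Number of bases = (19 choose 10) = 92378.

92378


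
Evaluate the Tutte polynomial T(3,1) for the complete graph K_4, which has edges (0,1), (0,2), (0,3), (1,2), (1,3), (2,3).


T(K_4; x,y) = x^3 + 3x^2 + 4xy + 2x + y^3 + 3y^2 + 2y.
Substituting x=3, y=1:
= 27 + 27 + 12 + 6 + 1 + 3 + 2
= 78.

78


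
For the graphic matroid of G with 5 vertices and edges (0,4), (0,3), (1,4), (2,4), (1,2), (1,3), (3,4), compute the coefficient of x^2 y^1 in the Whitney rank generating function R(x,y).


R(x,y) = sum over A in 2^E of x^(r(E)-r(A)) * y^(|A|-r(A)).
G has 5 vertices, 7 edges. r(E) = 4.
Enumerate all 2^7 = 128 subsets.
Count subsets with r(E)-r(A)=2 and |A|-r(A)=1: 3.

3


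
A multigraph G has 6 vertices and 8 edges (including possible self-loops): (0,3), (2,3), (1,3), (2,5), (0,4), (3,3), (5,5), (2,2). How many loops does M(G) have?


In a graphic matroid, a loop is a self-loop edge (u,u) with rank 0.
Examining all 8 edges for self-loops...
Self-loops found: (3,3), (5,5), (2,2)
Number of loops = 3.

3


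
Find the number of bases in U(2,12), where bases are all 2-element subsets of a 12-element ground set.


Bases of U(2,12) are all 2-element subsets of the 12-element ground set.
Number of bases = C(12,2).
C(12,2) = (12 * 11) / (1 * 2) = 66.

66


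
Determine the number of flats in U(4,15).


Flats of U(4,15): every subset of size < 4 is a flat, plus E itself.
Count = C(15,0) + C(15,1) + C(15,2) + C(15,3) + 1
     = 1 + 15 + 105 + 455 + 1
     = 577.

577


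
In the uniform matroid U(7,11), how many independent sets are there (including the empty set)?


Independent sets of U(7,11) are all subsets of size <= 7.
Count = C(11,0) + C(11,1) + C(11,2) + C(11,3) + C(11,4) + C(11,5) + C(11,6) + C(11,7)
     = 1 + 11 + 55 + 165 + 330 + 462 + 462 + 330
     = 1816.

1816


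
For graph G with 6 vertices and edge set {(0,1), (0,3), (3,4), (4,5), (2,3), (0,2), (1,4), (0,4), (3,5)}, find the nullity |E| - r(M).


Cycle rank (nullity) = |E| - r(M) = |E| - (|V| - c).
|E| = 9, |V| = 6, c = 1.
Nullity = 9 - (6 - 1) = 9 - 5 = 4.

4


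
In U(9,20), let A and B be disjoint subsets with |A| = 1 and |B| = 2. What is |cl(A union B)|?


|A union B| = 1 + 2 = 3 (disjoint).
In U(9,20), cl(S) = S if |S| < 9, else cl(S) = E.
Since 3 < 9, cl(A union B) = A union B.
|cl(A union B)| = 3.

3


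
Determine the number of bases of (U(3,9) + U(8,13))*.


(M1+M2)* = M1* + M2*.
M1* = U(6,9), bases: C(9,6) = 84.
M2* = U(5,13), bases: C(13,5) = 1287.
|B(M*)| = 84 * 1287 = 108108.

108108


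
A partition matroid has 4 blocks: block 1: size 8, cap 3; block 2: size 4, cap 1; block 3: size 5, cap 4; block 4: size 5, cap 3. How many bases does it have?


A basis picks exactly ci elements from block i.
Number of bases = product of C(|Si|, ci).
= C(8,3) * C(4,1) * C(5,4) * C(5,3)
= 56 * 4 * 5 * 10
= 11200.

11200


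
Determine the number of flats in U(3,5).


Flats of U(3,5): every subset of size < 3 is a flat, plus E itself.
Count = C(5,0) + C(5,1) + C(5,2) + 1
     = 1 + 5 + 10 + 1
     = 17.

17


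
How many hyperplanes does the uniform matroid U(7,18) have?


Hyperplanes of U(7,18) are flats of rank 6.
In a uniform matroid, these are exactly the (6)-element subsets.
Count = C(18,6) = 18! / (6! * 12!) = 18564.

18564


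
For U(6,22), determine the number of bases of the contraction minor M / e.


Contracting e from U(6,22) gives U(5,21).
Bases of U(5,21) = C(21,5) = 20349.

20349


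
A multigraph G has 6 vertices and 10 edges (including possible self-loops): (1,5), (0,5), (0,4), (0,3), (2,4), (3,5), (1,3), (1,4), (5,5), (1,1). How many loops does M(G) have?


In a graphic matroid, a loop is a self-loop edge (u,u) with rank 0.
Examining all 10 edges for self-loops...
Self-loops found: (5,5), (1,1)
Number of loops = 2.

2


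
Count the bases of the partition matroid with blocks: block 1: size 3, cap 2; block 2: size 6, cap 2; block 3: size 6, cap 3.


A basis picks exactly ci elements from block i.
Number of bases = product of C(|Si|, ci).
= C(3,2) * C(6,2) * C(6,3)
= 3 * 15 * 20
= 900.

900


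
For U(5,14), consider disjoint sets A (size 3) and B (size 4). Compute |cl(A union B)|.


|A union B| = 3 + 4 = 7 (disjoint).
In U(5,14), cl(S) = S if |S| < 5, else cl(S) = E.
Since 7 >= 5, cl(A union B) = E.
|cl(A union B)| = 14.

14


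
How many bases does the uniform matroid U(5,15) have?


Bases of U(5,15) are all 5-element subsets of the 15-element ground set.
Number of bases = C(15,5).
C(15,5) = 3003.

3003


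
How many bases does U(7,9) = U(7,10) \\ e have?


Deleting e from U(7,10) gives U(7,9) since n > r.
Bases of U(7,9) = (9 choose 7) = 36.

36


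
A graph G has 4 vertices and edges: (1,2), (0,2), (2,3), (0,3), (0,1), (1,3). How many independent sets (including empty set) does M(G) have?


An independent set in a graphic matroid is an acyclic edge subset.
G has 4 vertices and 6 edges.
Enumerate all 2^6 = 64 subsets, checking for acyclicity.
Total independent sets = 38.

38


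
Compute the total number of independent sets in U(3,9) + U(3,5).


For a direct sum, |I(M1+M2)| = |I(M1)| * |I(M2)|.
|I(U(3,9))| = sum C(9,k) for k=0..3 = 130.
|I(U(3,5))| = sum C(5,k) for k=0..3 = 26.
Total = 130 * 26 = 3380.

3380


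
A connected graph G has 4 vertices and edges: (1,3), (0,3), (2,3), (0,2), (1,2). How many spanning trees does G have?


By Kirchhoff's matrix tree theorem, the number of spanning trees equals
the determinant of any cofactor of the Laplacian matrix L.
G has 4 vertices and 5 edges.
Computing the (3 x 3) cofactor determinant gives 8.

8


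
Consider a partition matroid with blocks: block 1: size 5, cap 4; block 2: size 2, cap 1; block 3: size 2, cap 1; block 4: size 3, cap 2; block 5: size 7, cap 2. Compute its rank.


Rank of a partition matroid = sum of min(|Si|, ci) for each block.
= min(5,4) + min(2,1) + min(2,1) + min(3,2) + min(7,2)
= 4 + 1 + 1 + 2 + 2
= 10.

10


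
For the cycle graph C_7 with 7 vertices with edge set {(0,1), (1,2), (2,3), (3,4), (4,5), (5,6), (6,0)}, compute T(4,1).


T(C_7; x,y) = x + x^2 + ... + x^(6) + y.
T(4,1) = 4^1 + 4^2 + 4^3 + 4^4 + 4^5 + 4^6 + 1
= 4 + 16 + 64 + 256 + 1024 + 4096 + 1
= 5461.

5461


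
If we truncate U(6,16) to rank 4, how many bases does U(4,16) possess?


Truncating U(6,16) to rank 4 gives U(4,16).
Bases of U(4,16) are all 4-element subsets of 16 elements.
Number of bases = (16 choose 4) = 1820.

1820


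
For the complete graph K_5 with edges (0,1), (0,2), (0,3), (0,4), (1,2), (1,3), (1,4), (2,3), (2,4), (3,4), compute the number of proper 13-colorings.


P(K_5, k) = k(k-1)(k-2)...(k-4).
P(13) = (13) * (12) * (11) * (10) * (9) = 154440.

154440


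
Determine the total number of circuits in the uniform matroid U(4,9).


In U(4,9), circuits are the (5)-element subsets.
Any set of 5 elements is dependent, and removing any one element gives
an independent set of size 4, so it is a minimal dependent set.
Number of circuits = (9 choose 5) = 126.

126


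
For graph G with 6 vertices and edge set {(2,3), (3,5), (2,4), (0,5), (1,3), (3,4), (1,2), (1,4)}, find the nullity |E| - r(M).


Cycle rank (nullity) = |E| - r(M) = |E| - (|V| - c).
|E| = 8, |V| = 6, c = 1.
Nullity = 8 - (6 - 1) = 8 - 5 = 3.

3


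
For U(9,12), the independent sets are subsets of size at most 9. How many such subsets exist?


Independent sets of U(9,12) are all subsets of size <= 9.
Count = (12 choose 0) + (12 choose 1) + (12 choose 2) + (12 choose 3) + (12 choose 4) + (12 choose 5) + (12 choose 6) + (12 choose 7) + (12 choose 8) + (12 choose 9)
     = 1 + 12 + 66 + 220 + 495 + 792 + 924 + 792 + 495 + 220
     = 4017.

4017


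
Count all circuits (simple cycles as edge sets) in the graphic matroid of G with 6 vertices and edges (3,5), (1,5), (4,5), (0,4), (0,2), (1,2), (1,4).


A circuit in a graphic matroid = edge set of a simple cycle.
G has 6 vertices and 7 edges.
Enumerating all minimal edge subsets forming cycles...
Total circuits found: 3.

3


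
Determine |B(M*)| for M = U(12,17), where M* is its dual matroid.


The dual of U(r,n) is U(n-r, n) = U(5,17).
Bases of U(5,17) are all (5)-element subsets.
|B(M*)| = C(17,5) = 6188.

6188


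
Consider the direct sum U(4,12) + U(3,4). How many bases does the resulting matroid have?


Bases of a direct sum M1 + M2: |B| = |B(M1)| * |B(M2)|.
|B(U(4,12))| = C(12,4) = 495.
|B(U(3,4))| = C(4,3) = 4.
Total bases = 495 * 4 = 1980.

1980


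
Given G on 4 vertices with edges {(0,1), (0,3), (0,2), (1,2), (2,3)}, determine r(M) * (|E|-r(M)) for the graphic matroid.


r(M) = |V| - c = 4 - 1 = 3.
nullity = |E| - r(M) = 5 - 3 = 2.
Product = 3 * 2 = 6.

6


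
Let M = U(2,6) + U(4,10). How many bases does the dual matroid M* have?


(M1+M2)* = M1* + M2*.
M1* = U(4,6), bases: C(6,4) = 15.
M2* = U(6,10), bases: C(10,6) = 210.
|B(M*)| = 15 * 210 = 3150.

3150


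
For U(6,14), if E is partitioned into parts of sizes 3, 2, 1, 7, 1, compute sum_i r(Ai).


r(Ai) = min(|Ai|, 6) for each part.
Sum = min(3,6) + min(2,6) + min(1,6) + min(7,6) + min(1,6)
    = 3 + 2 + 1 + 6 + 1
    = 13.

13


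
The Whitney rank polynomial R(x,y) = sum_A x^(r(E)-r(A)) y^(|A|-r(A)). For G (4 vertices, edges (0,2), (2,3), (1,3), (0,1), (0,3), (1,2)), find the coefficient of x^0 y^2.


R(x,y) = sum over A in 2^E of x^(r(E)-r(A)) * y^(|A|-r(A)).
G has 4 vertices, 6 edges. r(E) = 3.
Enumerate all 2^6 = 64 subsets.
Count subsets with r(E)-r(A)=0 and |A|-r(A)=2: 6.

6


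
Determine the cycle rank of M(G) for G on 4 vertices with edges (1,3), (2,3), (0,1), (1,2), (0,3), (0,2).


Cycle rank (nullity) = |E| - r(M) = |E| - (|V| - c).
|E| = 6, |V| = 4, c = 1.
Nullity = 6 - (4 - 1) = 6 - 3 = 3.

3


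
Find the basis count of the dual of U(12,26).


The dual of U(r,n) is U(n-r, n) = U(14,26).
Bases of U(14,26) are all (14)-element subsets.
|B(M*)| = C(26,14) = 9657700.

9657700


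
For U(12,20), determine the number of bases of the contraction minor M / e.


Contracting e from U(12,20) gives U(11,19).
Bases of U(11,19) = C(19,11) = 19! / (11! * 8!) = 75582.

75582


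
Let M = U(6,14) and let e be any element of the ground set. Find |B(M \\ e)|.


Deleting e from U(6,14) gives U(6,13) since n > r.
Bases of U(6,13) = C(13,6) = 13! / (6! * 7!) = 1716.

1716


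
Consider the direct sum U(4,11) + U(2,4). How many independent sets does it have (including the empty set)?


For a direct sum, |I(M1+M2)| = |I(M1)| * |I(M2)|.
|I(U(4,11))| = sum C(11,k) for k=0..4 = 562.
|I(U(2,4))| = sum C(4,k) for k=0..2 = 11.
Total = 562 * 11 = 6182.

6182


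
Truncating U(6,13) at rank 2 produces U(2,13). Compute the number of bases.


Truncating U(6,13) to rank 2 gives U(2,13).
Bases of U(2,13) are all 2-element subsets of 13 elements.
Number of bases = C(13,2) = 13! / (2! * 11!) = 78.

78


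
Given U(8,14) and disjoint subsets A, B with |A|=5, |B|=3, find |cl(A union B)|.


|A union B| = 5 + 3 = 8 (disjoint).
In U(8,14), cl(S) = S if |S| < 8, else cl(S) = E.
Since 8 >= 8, cl(A union B) = E.
|cl(A union B)| = 14.

14


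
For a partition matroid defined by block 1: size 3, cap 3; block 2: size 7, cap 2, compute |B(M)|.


A basis picks exactly ci elements from block i.
Number of bases = product of C(|Si|, ci).
= C(3,3) * C(7,2)
= 1 * 21
= 21.

21


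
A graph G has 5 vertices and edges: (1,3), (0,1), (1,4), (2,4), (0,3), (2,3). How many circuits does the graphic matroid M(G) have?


A circuit in a graphic matroid = edge set of a simple cycle.
G has 5 vertices and 6 edges.
Enumerating all minimal edge subsets forming cycles...
Total circuits found: 3.

3


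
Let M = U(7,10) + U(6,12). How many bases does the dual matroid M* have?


(M1+M2)* = M1* + M2*.
M1* = U(3,10), bases: C(10,3) = 120.
M2* = U(6,12), bases: C(12,6) = 924.
|B(M*)| = 120 * 924 = 110880.

110880


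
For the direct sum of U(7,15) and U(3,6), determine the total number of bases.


Bases of a direct sum M1 + M2: |B| = |B(M1)| * |B(M2)|.
|B(U(7,15))| = C(15,7) = 6435.
|B(U(3,6))| = C(6,3) = 20.
Total bases = 6435 * 20 = 128700.

128700


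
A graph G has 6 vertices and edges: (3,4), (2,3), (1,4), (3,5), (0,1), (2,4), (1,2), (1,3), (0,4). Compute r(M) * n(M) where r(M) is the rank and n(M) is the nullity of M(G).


r(M) = |V| - c = 6 - 1 = 5.
nullity = |E| - r(M) = 9 - 5 = 4.
Product = 5 * 4 = 20.

20


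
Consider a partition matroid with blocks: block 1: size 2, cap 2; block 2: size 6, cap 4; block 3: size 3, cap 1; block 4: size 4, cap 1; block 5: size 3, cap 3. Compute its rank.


Rank of a partition matroid = sum of min(|Si|, ci) for each block.
= min(2,2) + min(6,4) + min(3,1) + min(4,1) + min(3,3)
= 2 + 4 + 1 + 1 + 3
= 11.

11


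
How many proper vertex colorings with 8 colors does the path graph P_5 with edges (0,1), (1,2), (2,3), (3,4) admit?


P(P_5, k) = k * (k-1)^(4).
P(8) = 8 * 7^4 = 8 * 2401 = 19208.

19208


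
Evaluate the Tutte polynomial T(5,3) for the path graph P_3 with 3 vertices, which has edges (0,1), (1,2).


A path on 3 vertices is a tree with 2 edges.
T(x,y) = x^(2) for any tree.
T(5,3) = 5^2 = 25.

25


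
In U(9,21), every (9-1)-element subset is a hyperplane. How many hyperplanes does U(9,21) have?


Hyperplanes of U(9,21) are flats of rank 8.
In a uniform matroid, these are exactly the (8)-element subsets.
Count = (21 choose 8) = 203490.

203490


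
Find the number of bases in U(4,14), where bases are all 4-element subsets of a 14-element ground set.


Bases of U(4,14) are all 4-element subsets of the 14-element ground set.
Number of bases = C(14,4).
C(14,4) = (14 * 13 * 12 * 11) / (1 * 2 * 3 * 4) = 1001.

1001


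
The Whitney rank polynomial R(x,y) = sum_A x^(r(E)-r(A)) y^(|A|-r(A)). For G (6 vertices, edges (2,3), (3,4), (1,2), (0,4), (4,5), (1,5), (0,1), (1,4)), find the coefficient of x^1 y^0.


R(x,y) = sum over A in 2^E of x^(r(E)-r(A)) * y^(|A|-r(A)).
G has 6 vertices, 8 edges. r(E) = 5.
Enumerate all 2^8 = 256 subsets.
Count subsets with r(E)-r(A)=1 and |A|-r(A)=0: 58.

58


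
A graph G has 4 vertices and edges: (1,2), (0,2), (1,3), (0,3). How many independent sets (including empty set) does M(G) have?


An independent set in a graphic matroid is an acyclic edge subset.
G has 4 vertices and 4 edges.
Enumerate all 2^4 = 16 subsets, checking for acyclicity.
Total independent sets = 15.

15


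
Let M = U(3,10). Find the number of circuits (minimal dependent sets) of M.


In U(3,10), circuits are the (4)-element subsets.
Any set of 4 elements is dependent, and removing any one element gives
an independent set of size 3, so it is a minimal dependent set.
Number of circuits = (10 choose 4) = 210.

210


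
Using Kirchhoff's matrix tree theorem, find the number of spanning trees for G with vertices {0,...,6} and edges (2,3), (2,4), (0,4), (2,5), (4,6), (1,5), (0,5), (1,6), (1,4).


By Kirchhoff's matrix tree theorem, the number of spanning trees equals
the determinant of any cofactor of the Laplacian matrix L.
G has 7 vertices and 9 edges.
Computing the (6 x 6) cofactor determinant gives 32.

32


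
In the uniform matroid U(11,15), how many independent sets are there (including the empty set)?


Independent sets of U(11,15) are all subsets of size <= 11.
Count = C(15,0) + C(15,1) + C(15,2) + C(15,3) + C(15,4) + C(15,5) + C(15,6) + C(15,7) + C(15,8) + C(15,9) + C(15,10) + C(15,11)
     = 1 + 15 + 105 + 455 + 1365 + 3003 + 5005 + 6435 + 6435 + 5005 + 3003 + 1365
     = 32192.

32192
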